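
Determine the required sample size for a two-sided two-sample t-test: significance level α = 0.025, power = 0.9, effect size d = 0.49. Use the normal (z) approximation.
n = 104 per group

Sample size formula (two-sample t-test, normal approximation):
n = 2 · ((z_{α/2} + z_β) / d)²

z_{α/2} = 2.241 (for α = 0.025, two-sided)
z_β = 1.282 (for power = 0.9)
d = 0.49

n = 2 · ((2.241 + 1.282) / 0.49)²
n = 2 · (7.190)²
n ≈ 103.39
Round up to the next whole number: n = 104 per group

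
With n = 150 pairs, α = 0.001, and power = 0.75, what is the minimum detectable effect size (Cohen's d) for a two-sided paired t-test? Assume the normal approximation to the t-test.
d ≈ 0.32

Minimum detectable effect (paired t-test, normal approximation):
d = (z_{α/2} + z_β) / √n
d = (3.291 + 0.674) / √150
d = 3.965 / 12.247
d ≈ 0.32

By Cohen's convention (0.2 small / 0.5 medium / 0.8 large): small effect.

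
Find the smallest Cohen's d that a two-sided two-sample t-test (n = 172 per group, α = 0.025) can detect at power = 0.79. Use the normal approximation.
d ≈ 0.33

Minimum detectable effect (two-sample t-test, normal approximation):
d = (z_{α/2} + z_β) / √(n/2)
d = (2.241 + 0.806) / √(172/2)
d = 3.048 / 9.274
d ≈ 0.33

By Cohen's convention (0.2 small / 0.5 medium / 0.8 large): small effect.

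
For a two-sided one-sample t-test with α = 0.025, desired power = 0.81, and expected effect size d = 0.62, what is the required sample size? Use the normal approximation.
n = 26

Sample size formula (one-sample t-test, normal approximation):
n = ((z_{α/2} + z_β) / d)²

z_{α/2} = 2.241 (for α = 0.025, two-sided)
z_β = 0.878 (for power = 0.81)
d = 0.62

n = ((2.241 + 0.878) / 0.62)²
n = (5.031)²
n ≈ 25.31
Round up to the next whole number: n = 26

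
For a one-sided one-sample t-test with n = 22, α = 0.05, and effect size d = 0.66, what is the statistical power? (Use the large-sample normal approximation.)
Power ≈ 0.93

Power calculation (one-sample t-test, normal approximation):
z_β = d · √n - z_α
z_β = 0.66 · √22 - 1.645
z_β = 0.66 · 4.690 - 1.645
z_β = 1.451

Power = Φ(z_β) = Φ(1.451) ≈ 0.927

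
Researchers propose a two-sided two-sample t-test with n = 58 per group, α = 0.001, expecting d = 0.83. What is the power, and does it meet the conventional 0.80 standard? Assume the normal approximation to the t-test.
Power ≈ 0.88; the study is adequately powered (power ≥ 0.80)

Power calculation (two-sample t-test, normal approximation):
z_β = d · √(n/2) - z_{α/2}
z_β = 0.83 · √(58/2) - 3.291
z_β = 0.83 · 5.385 - 3.291
z_β = 1.179

Power = Φ(z_β) = Φ(1.179) ≈ 0.881

Effect size d = 0.83 is large by Cohen's convention (0.2/0.5/0.8).

Threshold: power ≥ 0.80 is conventionally adequate.
Power ≈ 0.88 → the study is adequately powered (power ≥ 0.80).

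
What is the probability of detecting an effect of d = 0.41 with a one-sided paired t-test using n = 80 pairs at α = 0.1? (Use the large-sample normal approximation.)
Power ≈ 0.99

Power calculation (paired t-test, normal approximation):
z_β = d · √n - z_α
z_β = 0.41 · √80 - 1.282
z_β = 0.41 · 8.944 - 1.282
z_β = 2.386

Power = Φ(z_β) = Φ(2.386) ≈ 0.991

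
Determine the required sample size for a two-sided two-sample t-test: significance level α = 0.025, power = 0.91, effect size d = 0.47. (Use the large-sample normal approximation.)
n = 117 per group

Sample size formula (two-sample t-test, normal approximation):
n = 2 · ((z_{α/2} + z_β) / d)²

z_{α/2} = 2.241 (for α = 0.025, two-sided)
z_β = 1.341 (for power = 0.91)
d = 0.47

n = 2 · ((2.241 + 1.341) / 0.47)²
n = 2 · (7.621)²
n ≈ 116.16
Round up to the next whole number: n = 117 per group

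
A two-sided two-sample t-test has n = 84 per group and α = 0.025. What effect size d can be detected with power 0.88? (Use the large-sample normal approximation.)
d ≈ 0.53

Minimum detectable effect (two-sample t-test, normal approximation):
d = (z_{α/2} + z_β) / √(n/2)
d = (2.241 + 1.175) / √(84/2)
d = 3.416 / 6.481
d ≈ 0.53

By Cohen's convention (0.2 small / 0.5 medium / 0.8 large): medium effect.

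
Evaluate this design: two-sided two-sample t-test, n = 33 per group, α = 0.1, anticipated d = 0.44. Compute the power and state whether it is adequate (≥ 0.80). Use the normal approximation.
Power ≈ 0.56; the study is underpowered (power < 0.80)

Power calculation (two-sample t-test, normal approximation):
z_β = d · √(n/2) - z_{α/2}
z_β = 0.44 · √(33/2) - 1.645
z_β = 0.44 · 4.062 - 1.645
z_β = 0.142

Power = Φ(z_β) = Φ(0.142) ≈ 0.557

Effect size d = 0.44 is small by Cohen's convention (0.2/0.5/0.8).

Threshold: power ≥ 0.80 is conventionally adequate.
Power ≈ 0.56 → the study is underpowered (power < 0.80).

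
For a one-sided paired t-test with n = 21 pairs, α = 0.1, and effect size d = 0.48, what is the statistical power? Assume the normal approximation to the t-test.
Power ≈ 0.82

Power calculation (paired t-test, normal approximation):
z_β = d · √n - z_α
z_β = 0.48 · √21 - 1.282
z_β = 0.48 · 4.583 - 1.282
z_β = 0.918

Power = Φ(z_β) = Φ(0.918) ≈ 0.821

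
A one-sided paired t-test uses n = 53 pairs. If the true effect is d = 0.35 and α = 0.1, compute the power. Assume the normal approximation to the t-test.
Power ≈ 0.90

Power calculation (paired t-test, normal approximation):
z_β = d · √n - z_α
z_β = 0.35 · √53 - 1.282
z_β = 0.35 · 7.280 - 1.282
z_β = 1.266

Power = Φ(z_β) = Φ(1.266) ≈ 0.897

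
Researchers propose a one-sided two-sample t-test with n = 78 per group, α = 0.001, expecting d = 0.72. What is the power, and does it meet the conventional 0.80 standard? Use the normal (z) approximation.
Power ≈ 0.92; the study is adequately powered (power ≥ 0.80)

Power calculation (two-sample t-test, normal approximation):
z_β = d · √(n/2) - z_α
z_β = 0.72 · √(78/2) - 3.090
z_β = 0.72 · 6.245 - 3.090
z_β = 1.406

Power = Φ(z_β) = Φ(1.406) ≈ 0.920

Effect size d = 0.72 is medium by Cohen's convention (0.2/0.5/0.8).

Threshold: power ≥ 0.80 is conventionally adequate.
Power ≈ 0.92 → the study is adequately powered (power ≥ 0.80).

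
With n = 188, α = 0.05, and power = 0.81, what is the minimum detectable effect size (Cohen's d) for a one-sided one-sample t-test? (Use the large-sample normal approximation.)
d ≈ 0.18

Minimum detectable effect (one-sample t-test, normal approximation):
d = (z_α + z_β) / √n
d = (1.645 + 0.878) / √188
d = 2.523 / 13.711
d ≈ 0.18

By Cohen's convention (0.2 small / 0.5 medium / 0.8 large): very small effect.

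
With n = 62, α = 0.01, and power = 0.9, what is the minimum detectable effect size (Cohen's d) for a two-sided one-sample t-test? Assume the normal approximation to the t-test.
d ≈ 0.49

Minimum detectable effect (one-sample t-test, normal approximation):
d = (z_{α/2} + z_β) / √n
d = (2.576 + 1.282) / √62
d = 3.857 / 7.874
d ≈ 0.49

By Cohen's convention (0.2 small / 0.5 medium / 0.8 large): small effect.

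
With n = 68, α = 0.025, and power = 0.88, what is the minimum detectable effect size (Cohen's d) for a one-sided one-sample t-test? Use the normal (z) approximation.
d ≈ 0.38

Minimum detectable effect (one-sample t-test, normal approximation):
d = (z_α + z_β) / √n
d = (1.960 + 1.175) / √68
d = 3.135 / 8.246
d ≈ 0.38

By Cohen's convention (0.2 small / 0.5 medium / 0.8 large): small effect.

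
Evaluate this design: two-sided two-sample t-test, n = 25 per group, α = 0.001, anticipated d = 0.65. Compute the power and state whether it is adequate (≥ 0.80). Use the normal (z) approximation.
Power ≈ 0.16; the study is underpowered (power < 0.80)

Power calculation (two-sample t-test, normal approximation):
z_β = d · √(n/2) - z_{α/2}
z_β = 0.65 · √(25/2) - 3.291
z_β = 0.65 · 3.536 - 3.291
z_β = -0.992

Power = Φ(z_β) = Φ(-0.992) ≈ 0.160

Effect size d = 0.65 is medium by Cohen's convention (0.2/0.5/0.8).

Threshold: power ≥ 0.80 is conventionally adequate.
Power ≈ 0.16 → the study is underpowered (power < 0.80).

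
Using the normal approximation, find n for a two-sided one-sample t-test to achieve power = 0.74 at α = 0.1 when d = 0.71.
n = 11

Sample size formula (one-sample t-test, normal approximation):
n = ((z_{α/2} + z_β) / d)²

z_{α/2} = 1.645 (for α = 0.1, two-sided)
z_β = 0.643 (for power = 0.74)
d = 0.71

n = ((1.645 + 0.643) / 0.71)²
n = (3.223)²
n ≈ 10.39
Round up to the next whole number: n = 11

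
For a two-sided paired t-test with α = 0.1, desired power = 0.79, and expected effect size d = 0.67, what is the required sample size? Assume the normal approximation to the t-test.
n = 14 pairs

Sample size formula (paired t-test, normal approximation):
n = ((z_{α/2} + z_β) / d)²

z_{α/2} = 1.645 (for α = 0.1, two-sided)
z_β = 0.806 (for power = 0.79)
d = 0.67

n = ((1.645 + 0.806) / 0.67)²
n = (3.658)²
n ≈ 13.38
Round up to the next whole number: n = 14 pairs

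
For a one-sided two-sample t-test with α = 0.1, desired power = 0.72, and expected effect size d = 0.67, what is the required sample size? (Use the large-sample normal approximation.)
n = 16 per group

Sample size formula (two-sample t-test, normal approximation):
n = 2 · ((z_α + z_β) / d)²

z_α = 1.282 (for α = 0.1, one-sided)
z_β = 0.583 (for power = 0.72)
d = 0.67

n = 2 · ((1.282 + 0.583) / 0.67)²
n = 2 · (2.784)²
n ≈ 15.50
Round up to the next whole number: n = 16 per group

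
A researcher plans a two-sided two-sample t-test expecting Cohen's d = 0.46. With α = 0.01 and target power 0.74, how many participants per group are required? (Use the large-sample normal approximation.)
n = 98 per group

Sample size formula (two-sample t-test, normal approximation):
n = 2 · ((z_{α/2} + z_β) / d)²

z_{α/2} = 2.576 (for α = 0.01, two-sided)
z_β = 0.643 (for power = 0.74)
d = 0.46

n = 2 · ((2.576 + 0.643) / 0.46)²
n = 2 · (6.998)²
n ≈ 97.94
Round up to the next whole number: n = 98 per group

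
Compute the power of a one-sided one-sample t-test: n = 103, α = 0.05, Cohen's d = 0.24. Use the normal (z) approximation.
Power ≈ 0.79

Power calculation (one-sample t-test, normal approximation):
z_β = d · √n - z_α
z_β = 0.24 · √103 - 1.645
z_β = 0.24 · 10.149 - 1.645
z_β = 0.791

Power = Φ(z_β) = Φ(0.791) ≈ 0.785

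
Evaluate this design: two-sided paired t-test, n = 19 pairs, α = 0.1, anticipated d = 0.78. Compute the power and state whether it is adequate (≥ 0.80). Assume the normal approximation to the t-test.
Power ≈ 0.96; the study is adequately powered (power ≥ 0.80)

Power calculation (paired t-test, normal approximation):
z_β = d · √n - z_{α/2}
z_β = 0.78 · √19 - 1.645
z_β = 0.78 · 4.359 - 1.645
z_β = 1.755

Power = Φ(z_β) = Φ(1.755) ≈ 0.960

Effect size d = 0.78 is medium by Cohen's convention (0.2/0.5/0.8).

Threshold: power ≥ 0.80 is conventionally adequate.
Power ≈ 0.96 → the study is adequately powered (power ≥ 0.80).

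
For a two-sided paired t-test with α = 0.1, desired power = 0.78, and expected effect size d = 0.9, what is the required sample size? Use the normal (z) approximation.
n = 8 pairs

Sample size formula (paired t-test, normal approximation):
n = ((z_{α/2} + z_β) / d)²

z_{α/2} = 1.645 (for α = 0.1, two-sided)
z_β = 0.772 (for power = 0.78)
d = 0.9

n = ((1.645 + 0.772) / 0.9)²
n = (2.686)²
n ≈ 7.21
Round up to the next whole number: n = 8 pairs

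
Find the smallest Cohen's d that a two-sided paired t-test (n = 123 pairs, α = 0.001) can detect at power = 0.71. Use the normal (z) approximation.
d ≈ 0.35

Minimum detectable effect (paired t-test, normal approximation):
d = (z_{α/2} + z_β) / √n
d = (3.291 + 0.553) / √123
d = 3.844 / 11.091
d ≈ 0.35

By Cohen's convention (0.2 small / 0.5 medium / 0.8 large): small effect.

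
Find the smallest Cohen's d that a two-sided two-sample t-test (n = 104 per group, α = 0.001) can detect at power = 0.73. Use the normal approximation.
d ≈ 0.54

Minimum detectable effect (two-sample t-test, normal approximation):
d = (z_{α/2} + z_β) / √(n/2)
d = (3.291 + 0.613) / √(104/2)
d = 3.903 / 7.211
d ≈ 0.54

By Cohen's convention (0.2 small / 0.5 medium / 0.8 large): medium effect.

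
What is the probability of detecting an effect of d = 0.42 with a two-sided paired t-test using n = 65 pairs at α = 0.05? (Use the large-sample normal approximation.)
Power ≈ 0.92

Power calculation (paired t-test, normal approximation):
z_β = d · √n - z_{α/2}
z_β = 0.42 · √65 - 1.960
z_β = 0.42 · 8.062 - 1.960
z_β = 1.426

Power = Φ(z_β) = Φ(1.426) ≈ 0.923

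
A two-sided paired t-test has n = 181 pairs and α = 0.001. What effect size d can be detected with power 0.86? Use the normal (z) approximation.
d ≈ 0.32

Minimum detectable effect (paired t-test, normal approximation):
d = (z_{α/2} + z_β) / √n
d = (3.291 + 1.080) / √181
d = 4.371 / 13.454
d ≈ 0.32

By Cohen's convention (0.2 small / 0.5 medium / 0.8 large): small effect.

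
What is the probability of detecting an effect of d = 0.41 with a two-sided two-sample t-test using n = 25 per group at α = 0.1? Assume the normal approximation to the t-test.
Power ≈ 0.42

Power calculation (two-sample t-test, normal approximation):
z_β = d · √(n/2) - z_{α/2}
z_β = 0.41 · √(25/2) - 1.645
z_β = 0.41 · 3.536 - 1.645
z_β = -0.195

Power = Φ(z_β) = Φ(-0.195) ≈ 0.423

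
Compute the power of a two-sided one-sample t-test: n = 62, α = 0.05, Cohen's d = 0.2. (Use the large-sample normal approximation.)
Power ≈ 0.35

Power calculation (one-sample t-test, normal approximation):
z_β = d · √n - z_{α/2}
z_β = 0.2 · √62 - 1.960
z_β = 0.2 · 7.874 - 1.960
z_β = -0.385

Power = Φ(z_β) = Φ(-0.385) ≈ 0.350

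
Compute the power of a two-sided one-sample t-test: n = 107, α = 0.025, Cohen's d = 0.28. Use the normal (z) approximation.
Power ≈ 0.74

Power calculation (one-sample t-test, normal approximation):
z_β = d · √n - z_{α/2}
z_β = 0.28 · √107 - 2.241
z_β = 0.28 · 10.344 - 2.241
z_β = 0.655

Power = Φ(z_β) = Φ(0.655) ≈ 0.744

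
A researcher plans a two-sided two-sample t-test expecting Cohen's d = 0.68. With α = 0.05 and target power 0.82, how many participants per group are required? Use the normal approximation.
n = 36 per group

Sample size formula (two-sample t-test, normal approximation):
n = 2 · ((z_{α/2} + z_β) / d)²

z_{α/2} = 1.960 (for α = 0.05, two-sided)
z_β = 0.915 (for power = 0.82)
d = 0.68

n = 2 · ((1.960 + 0.915) / 0.68)²
n = 2 · (4.228)²
n ≈ 35.75
Round up to the next whole number: n = 36 per group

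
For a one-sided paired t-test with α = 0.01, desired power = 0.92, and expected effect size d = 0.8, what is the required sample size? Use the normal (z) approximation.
n = 22 pairs

Sample size formula (paired t-test, normal approximation):
n = ((z_α + z_β) / d)²

z_α = 2.326 (for α = 0.01, one-sided)
z_β = 1.405 (for power = 0.92)
d = 0.8

n = ((2.326 + 1.405) / 0.8)²
n = (4.664)²
n ≈ 21.75
Round up to the next whole number: n = 22 pairs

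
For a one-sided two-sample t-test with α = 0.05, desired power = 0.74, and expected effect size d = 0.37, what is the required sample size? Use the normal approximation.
n = 77 per group

Sample size formula (two-sample t-test, normal approximation):
n = 2 · ((z_α + z_β) / d)²

z_α = 1.645 (for α = 0.05, one-sided)
z_β = 0.643 (for power = 0.74)
d = 0.37

n = 2 · ((1.645 + 0.643) / 0.37)²
n = 2 · (6.184)²
n ≈ 76.48
Round up to the next whole number: n = 77 per group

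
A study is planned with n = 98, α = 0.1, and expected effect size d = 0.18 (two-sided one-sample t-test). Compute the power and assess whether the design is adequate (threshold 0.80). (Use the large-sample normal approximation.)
Power ≈ 0.55; the study is underpowered (power < 0.80)

Power calculation (one-sample t-test, normal approximation):
z_β = d · √n - z_{α/2}
z_β = 0.18 · √98 - 1.645
z_β = 0.18 · 9.899 - 1.645
z_β = 0.137

Power = Φ(z_β) = Φ(0.137) ≈ 0.555

Effect size d = 0.18 is very small by Cohen's convention (0.2/0.5/0.8).

Threshold: power ≥ 0.80 is conventionally adequate.
Power ≈ 0.55 → the study is underpowered (power < 0.80).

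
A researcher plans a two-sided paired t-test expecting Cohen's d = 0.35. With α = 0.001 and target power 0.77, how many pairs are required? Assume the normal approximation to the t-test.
n = 133 pairs

Sample size formula (paired t-test, normal approximation):
n = ((z_{α/2} + z_β) / d)²

z_{α/2} = 3.291 (for α = 0.001, two-sided)
z_β = 0.739 (for power = 0.77)
d = 0.35

n = ((3.291 + 0.739) / 0.35)²
n = (11.514)²
n ≈ 132.57
Round up to the next whole number: n = 133 pairs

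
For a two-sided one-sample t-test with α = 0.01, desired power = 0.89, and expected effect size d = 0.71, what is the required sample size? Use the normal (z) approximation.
n = 29

Sample size formula (one-sample t-test, normal approximation):
n = ((z_{α/2} + z_β) / d)²

z_{α/2} = 2.576 (for α = 0.01, two-sided)
z_β = 1.227 (for power = 0.89)
d = 0.71

n = ((2.576 + 1.227) / 0.71)²
n = (5.356)²
n ≈ 28.69
Round up to the next whole number: n = 29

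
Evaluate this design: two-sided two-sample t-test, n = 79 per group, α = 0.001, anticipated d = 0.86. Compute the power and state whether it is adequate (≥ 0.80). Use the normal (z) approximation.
Power ≈ 0.98; the study is adequately powered (power ≥ 0.80)

Power calculation (two-sample t-test, normal approximation):
z_β = d · √(n/2) - z_{α/2}
z_β = 0.86 · √(79/2) - 3.291
z_β = 0.86 · 6.285 - 3.291
z_β = 2.114

Power = Φ(z_β) = Φ(2.114) ≈ 0.983

Effect size d = 0.86 is large by Cohen's convention (0.2/0.5/0.8).

Threshold: power ≥ 0.80 is conventionally adequate.
Power ≈ 0.98 → the study is adequately powered (power ≥ 0.80).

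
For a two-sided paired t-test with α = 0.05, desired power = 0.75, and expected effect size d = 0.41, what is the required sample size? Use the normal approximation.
n = 42 pairs

Sample size formula (paired t-test, normal approximation):
n = ((z_{α/2} + z_β) / d)²

z_{α/2} = 1.960 (for α = 0.05, two-sided)
z_β = 0.674 (for power = 0.75)
d = 0.41

n = ((1.960 + 0.674) / 0.41)²
n = (6.424)²
n ≈ 41.27
Round up to the next whole number: n = 42 pairs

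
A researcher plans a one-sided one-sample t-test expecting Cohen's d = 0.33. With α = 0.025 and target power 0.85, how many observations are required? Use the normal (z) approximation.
n = 83

Sample size formula (one-sample t-test, normal approximation):
n = ((z_α + z_β) / d)²

z_α = 1.960 (for α = 0.025, one-sided)
z_β = 1.036 (for power = 0.85)
d = 0.33

n = ((1.960 + 1.036) / 0.33)²
n = (9.079)²
n ≈ 82.43
Round up to the next whole number: n = 83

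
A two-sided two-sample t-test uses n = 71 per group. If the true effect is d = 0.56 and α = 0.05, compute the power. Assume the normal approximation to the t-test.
Power ≈ 0.92

Power calculation (two-sample t-test, normal approximation):
z_β = d · √(n/2) - z_{α/2}
z_β = 0.56 · √(71/2) - 1.960
z_β = 0.56 · 5.958 - 1.960
z_β = 1.377

Power = Φ(z_β) = Φ(1.377) ≈ 0.916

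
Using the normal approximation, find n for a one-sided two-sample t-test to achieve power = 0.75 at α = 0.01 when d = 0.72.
n = 35 per group

Sample size formula (two-sample t-test, normal approximation):
n = 2 · ((z_α + z_β) / d)²

z_α = 2.326 (for α = 0.01, one-sided)
z_β = 0.674 (for power = 0.75)
d = 0.72

n = 2 · ((2.326 + 0.674) / 0.72)²
n = 2 · (4.167)²
n ≈ 34.73
Round up to the next whole number: n = 35 per group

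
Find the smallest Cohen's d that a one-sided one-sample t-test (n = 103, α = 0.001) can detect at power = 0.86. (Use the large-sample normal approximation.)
d ≈ 0.41

Minimum detectable effect (one-sample t-test, normal approximation):
d = (z_α + z_β) / √n
d = (3.090 + 1.080) / √103
d = 4.171 / 10.149
d ≈ 0.41

By Cohen's convention (0.2 small / 0.5 medium / 0.8 large): small effect.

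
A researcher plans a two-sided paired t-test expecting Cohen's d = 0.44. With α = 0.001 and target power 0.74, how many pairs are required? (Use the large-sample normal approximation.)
n = 80 pairs

Sample size formula (paired t-test, normal approximation):
n = ((z_{α/2} + z_β) / d)²

z_{α/2} = 3.291 (for α = 0.001, two-sided)
z_β = 0.643 (for power = 0.74)
d = 0.44

n = ((3.291 + 0.643) / 0.44)²
n = (8.941)²
n ≈ 79.94
Round up to the next whole number: n = 80 pairs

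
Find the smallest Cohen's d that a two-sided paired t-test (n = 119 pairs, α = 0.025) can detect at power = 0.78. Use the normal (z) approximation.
d ≈ 0.28

Minimum detectable effect (paired t-test, normal approximation):
d = (z_{α/2} + z_β) / √n
d = (2.241 + 0.772) / √119
d = 3.014 / 10.909
d ≈ 0.28

By Cohen's convention (0.2 small / 0.5 medium / 0.8 large): small effect.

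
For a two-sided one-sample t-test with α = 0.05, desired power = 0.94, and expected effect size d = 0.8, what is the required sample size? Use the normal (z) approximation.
n = 20

Sample size formula (one-sample t-test, normal approximation):
n = ((z_{α/2} + z_β) / d)²

z_{α/2} = 1.960 (for α = 0.05, two-sided)
z_β = 1.555 (for power = 0.94)
d = 0.8

n = ((1.960 + 1.555) / 0.8)²
n = (4.394)²
n ≈ 19.31
Round up to the next whole number: n = 20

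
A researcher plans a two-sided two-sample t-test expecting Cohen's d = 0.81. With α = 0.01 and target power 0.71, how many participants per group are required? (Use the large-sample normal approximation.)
n = 30 per group

Sample size formula (two-sample t-test, normal approximation):
n = 2 · ((z_{α/2} + z_β) / d)²

z_{α/2} = 2.576 (for α = 0.01, two-sided)
z_β = 0.553 (for power = 0.71)
d = 0.81

n = 2 · ((2.576 + 0.553) / 0.81)²
n = 2 · (3.863)²
n ≈ 29.85
Round up to the next whole number: n = 30 per group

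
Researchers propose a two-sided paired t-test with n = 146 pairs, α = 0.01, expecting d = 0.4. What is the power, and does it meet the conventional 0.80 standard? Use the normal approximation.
Power ≈ 0.99; the study is adequately powered (power ≥ 0.80)

Power calculation (paired t-test, normal approximation):
z_β = d · √n - z_{α/2}
z_β = 0.4 · √146 - 2.576
z_β = 0.4 · 12.083 - 2.576
z_β = 2.257

Power = Φ(z_β) = Φ(2.257) ≈ 0.988

Effect size d = 0.4 is small by Cohen's convention (0.2/0.5/0.8).

Threshold: power ≥ 0.80 is conventionally adequate.
Power ≈ 0.99 → the study is adequately powered (power ≥ 0.80).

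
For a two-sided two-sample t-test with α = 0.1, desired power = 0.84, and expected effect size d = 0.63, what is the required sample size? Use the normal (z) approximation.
n = 36 per group

Sample size formula (two-sample t-test, normal approximation):
n = 2 · ((z_{α/2} + z_β) / d)²

z_{α/2} = 1.645 (for α = 0.1, two-sided)
z_β = 0.994 (for power = 0.84)
d = 0.63

n = 2 · ((1.645 + 0.994) / 0.63)²
n = 2 · (4.189)²
n ≈ 35.10
Round up to the next whole number: n = 36 per group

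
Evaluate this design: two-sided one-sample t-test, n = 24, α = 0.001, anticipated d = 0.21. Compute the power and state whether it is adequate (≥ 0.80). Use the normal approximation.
Power ≈ 0.01; the study is underpowered (power < 0.80)

Power calculation (one-sample t-test, normal approximation):
z_β = d · √n - z_{α/2}
z_β = 0.21 · √24 - 3.291
z_β = 0.21 · 4.899 - 3.291
z_β = -2.262

Power = Φ(z_β) = Φ(-2.262) ≈ 0.012

Effect size d = 0.21 is small by Cohen's convention (0.2/0.5/0.8).

Threshold: power ≥ 0.80 is conventionally adequate.
Power ≈ 0.01 → the study is underpowered (power < 0.80).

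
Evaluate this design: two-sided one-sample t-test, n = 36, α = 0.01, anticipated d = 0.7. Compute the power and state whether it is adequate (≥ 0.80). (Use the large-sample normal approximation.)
Power ≈ 0.95; the study is adequately powered (power ≥ 0.80)

Power calculation (one-sample t-test, normal approximation):
z_β = d · √n - z_{α/2}
z_β = 0.7 · √36 - 2.576
z_β = 0.7 · 6.000 - 2.576
z_β = 1.624

Power = Φ(z_β) = Φ(1.624) ≈ 0.948

Effect size d = 0.7 is medium by Cohen's convention (0.2/0.5/0.8).

Threshold: power ≥ 0.80 is conventionally adequate.
Power ≈ 0.95 → the study is adequately powered (power ≥ 0.80).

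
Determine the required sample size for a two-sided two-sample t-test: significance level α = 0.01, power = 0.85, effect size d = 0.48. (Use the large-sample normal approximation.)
n = 114 per group

Sample size formula (two-sample t-test, normal approximation):
n = 2 · ((z_{α/2} + z_β) / d)²

z_{α/2} = 2.576 (for α = 0.01, two-sided)
z_β = 1.036 (for power = 0.85)
d = 0.48

n = 2 · ((2.576 + 1.036) / 0.48)²
n = 2 · (7.525)²
n ≈ 113.25
Round up to the next whole number: n = 114 per group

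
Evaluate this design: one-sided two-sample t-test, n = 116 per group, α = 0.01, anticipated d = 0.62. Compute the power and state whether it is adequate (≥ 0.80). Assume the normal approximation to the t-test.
Power ≈ 0.99; the study is adequately powered (power ≥ 0.80)

Power calculation (two-sample t-test, normal approximation):
z_β = d · √(n/2) - z_α
z_β = 0.62 · √(116/2) - 2.326
z_β = 0.62 · 7.616 - 2.326
z_β = 2.395

Power = Φ(z_β) = Φ(2.395) ≈ 0.992

Effect size d = 0.62 is medium by Cohen's convention (0.2/0.5/0.8).

Threshold: power ≥ 0.80 is conventionally adequate.
Power ≈ 0.99 → the study is adequately powered (power ≥ 0.80).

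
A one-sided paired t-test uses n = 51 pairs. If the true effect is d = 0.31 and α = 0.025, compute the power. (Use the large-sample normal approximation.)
Power ≈ 0.60

Power calculation (paired t-test, normal approximation):
z_β = d · √n - z_α
z_β = 0.31 · √51 - 1.960
z_β = 0.31 · 7.141 - 1.960
z_β = 0.254

Power = Φ(z_β) = Φ(0.254) ≈ 0.600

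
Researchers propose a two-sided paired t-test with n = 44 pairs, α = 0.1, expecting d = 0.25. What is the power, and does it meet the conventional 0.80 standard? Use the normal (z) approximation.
Power ≈ 0.51; the study is underpowered (power < 0.80)

Power calculation (paired t-test, normal approximation):
z_β = d · √n - z_{α/2}
z_β = 0.25 · √44 - 1.645
z_β = 0.25 · 6.633 - 1.645
z_β = 0.013

Power = Φ(z_β) = Φ(0.013) ≈ 0.505

Effect size d = 0.25 is small by Cohen's convention (0.2/0.5/0.8).

Threshold: power ≥ 0.80 is conventionally adequate.
Power ≈ 0.51 → the study is underpowered (power < 0.80).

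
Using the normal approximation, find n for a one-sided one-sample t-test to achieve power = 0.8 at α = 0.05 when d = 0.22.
n = 128

Sample size formula (one-sample t-test, normal approximation):
n = ((z_α + z_β) / d)²

z_α = 1.645 (for α = 0.05, one-sided)
z_β = 0.842 (for power = 0.8)
d = 0.22

n = ((1.645 + 0.842) / 0.22)²
n = (11.305)²
n ≈ 127.80
Round up to the next whole number: n = 128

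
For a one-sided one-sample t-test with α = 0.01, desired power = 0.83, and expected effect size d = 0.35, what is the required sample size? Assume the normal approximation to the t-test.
n = 88

Sample size formula (one-sample t-test, normal approximation):
n = ((z_α + z_β) / d)²

z_α = 2.326 (for α = 0.01, one-sided)
z_β = 0.954 (for power = 0.83)
d = 0.35

n = ((2.326 + 0.954) / 0.35)²
n = (9.371)²
n ≈ 87.82
Round up to the next whole number: n = 88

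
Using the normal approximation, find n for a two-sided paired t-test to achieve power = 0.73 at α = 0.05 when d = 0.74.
n = 13 pairs

Sample size formula (paired t-test, normal approximation):
n = ((z_{α/2} + z_β) / d)²

z_{α/2} = 1.960 (for α = 0.05, two-sided)
z_β = 0.613 (for power = 0.73)
d = 0.74

n = ((1.960 + 0.613) / 0.74)²
n = (3.477)²
n ≈ 12.09
Round up to the next whole number: n = 13 pairs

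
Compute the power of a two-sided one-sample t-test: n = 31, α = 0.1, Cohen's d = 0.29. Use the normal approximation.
Power ≈ 0.49

Power calculation (one-sample t-test, normal approximation):
z_β = d · √n - z_{α/2}
z_β = 0.29 · √31 - 1.645
z_β = 0.29 · 5.568 - 1.645
z_β = -0.030

Power = Φ(z_β) = Φ(-0.030) ≈ 0.488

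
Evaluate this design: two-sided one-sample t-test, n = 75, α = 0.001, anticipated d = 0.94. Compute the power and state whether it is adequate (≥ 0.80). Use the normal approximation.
Power ≈ 1.00; the study is adequately powered (power ≥ 0.80)

Power calculation (one-sample t-test, normal approximation):
z_β = d · √n - z_{α/2}
z_β = 0.94 · √75 - 3.291
z_β = 0.94 · 8.660 - 3.291
z_β = 4.850

Power = Φ(z_β) = Φ(4.850) ≈ 1.000

Effect size d = 0.94 is large by Cohen's convention (0.2/0.5/0.8).

Threshold: power ≥ 0.80 is conventionally adequate.
Power ≈ 1.00 → the study is adequately powered (power ≥ 0.80).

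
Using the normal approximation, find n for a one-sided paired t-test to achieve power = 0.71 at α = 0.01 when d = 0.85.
n = 12 pairs

Sample size formula (paired t-test, normal approximation):
n = ((z_α + z_β) / d)²

z_α = 2.326 (for α = 0.01, one-sided)
z_β = 0.553 (for power = 0.71)
d = 0.85

n = ((2.326 + 0.553) / 0.85)²
n = (3.387)²
n ≈ 11.47
Round up to the next whole number: n = 12 pairs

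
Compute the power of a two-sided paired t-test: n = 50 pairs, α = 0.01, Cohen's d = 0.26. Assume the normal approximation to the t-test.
Power ≈ 0.23

Power calculation (paired t-test, normal approximation):
z_β = d · √n - z_{α/2}
z_β = 0.26 · √50 - 2.576
z_β = 0.26 · 7.071 - 2.576
z_β = -0.737

Power = Φ(z_β) = Φ(-0.737) ≈ 0.230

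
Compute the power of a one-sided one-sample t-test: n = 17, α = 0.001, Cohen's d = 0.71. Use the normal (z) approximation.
Power ≈ 0.44

Power calculation (one-sample t-test, normal approximation):
z_β = d · √n - z_α
z_β = 0.71 · √17 - 3.090
z_β = 0.71 · 4.123 - 3.090
z_β = -0.163

Power = Φ(z_β) = Φ(-0.163) ≈ 0.435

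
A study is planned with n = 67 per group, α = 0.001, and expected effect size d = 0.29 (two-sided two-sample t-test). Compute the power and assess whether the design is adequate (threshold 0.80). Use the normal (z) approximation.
Power ≈ 0.05; the study is underpowered (power < 0.80)

Power calculation (two-sample t-test, normal approximation):
z_β = d · √(n/2) - z_{α/2}
z_β = 0.29 · √(67/2) - 3.291
z_β = 0.29 · 5.788 - 3.291
z_β = -1.612

Power = Φ(z_β) = Φ(-1.612) ≈ 0.053

Effect size d = 0.29 is small by Cohen's convention (0.2/0.5/0.8).

Threshold: power ≥ 0.80 is conventionally adequate.
Power ≈ 0.05 → the study is underpowered (power < 0.80).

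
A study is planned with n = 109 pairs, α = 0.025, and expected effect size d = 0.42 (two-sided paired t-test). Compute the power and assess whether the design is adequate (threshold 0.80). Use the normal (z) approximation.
Power ≈ 0.98; the study is adequately powered (power ≥ 0.80)

Power calculation (paired t-test, normal approximation):
z_β = d · √n - z_{α/2}
z_β = 0.42 · √109 - 2.241
z_β = 0.42 · 10.440 - 2.241
z_β = 2.144

Power = Φ(z_β) = Φ(2.144) ≈ 0.984

Effect size d = 0.42 is small by Cohen's convention (0.2/0.5/0.8).

Threshold: power ≥ 0.80 is conventionally adequate.
Power ≈ 0.98 → the study is adequately powered (power ≥ 0.80).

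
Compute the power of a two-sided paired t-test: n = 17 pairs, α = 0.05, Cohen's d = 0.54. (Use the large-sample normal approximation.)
Power ≈ 0.61

Power calculation (paired t-test, normal approximation):
z_β = d · √n - z_{α/2}
z_β = 0.54 · √17 - 1.960
z_β = 0.54 · 4.123 - 1.960
z_β = 0.267

Power = Φ(z_β) = Φ(0.267) ≈ 0.605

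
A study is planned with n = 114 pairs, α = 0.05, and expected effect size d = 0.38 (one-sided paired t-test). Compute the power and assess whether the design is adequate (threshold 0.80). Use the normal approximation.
Power ≈ 0.99; the study is adequately powered (power ≥ 0.80)

Power calculation (paired t-test, normal approximation):
z_β = d · √n - z_α
z_β = 0.38 · √114 - 1.645
z_β = 0.38 · 10.677 - 1.645
z_β = 2.412

Power = Φ(z_β) = Φ(2.412) ≈ 0.992

Effect size d = 0.38 is small by Cohen's convention (0.2/0.5/0.8).

Threshold: power ≥ 0.80 is conventionally adequate.
Power ≈ 0.99 → the study is adequately powered (power ≥ 0.80).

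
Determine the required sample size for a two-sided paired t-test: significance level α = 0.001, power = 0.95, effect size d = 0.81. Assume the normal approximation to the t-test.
n = 38 pairs

Sample size formula (paired t-test, normal approximation):
n = ((z_{α/2} + z_β) / d)²

z_{α/2} = 3.291 (for α = 0.001, two-sided)
z_β = 1.645 (for power = 0.95)
d = 0.81

n = ((3.291 + 1.645) / 0.81)²
n = (6.094)²
n ≈ 37.14
Round up to the next whole number: n = 38 pairs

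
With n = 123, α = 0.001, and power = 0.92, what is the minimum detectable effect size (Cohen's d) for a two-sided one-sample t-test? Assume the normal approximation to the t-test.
d ≈ 0.42

Minimum detectable effect (one-sample t-test, normal approximation):
d = (z_{α/2} + z_β) / √n
d = (3.291 + 1.405) / √123
d = 4.696 / 11.091
d ≈ 0.42

By Cohen's convention (0.2 small / 0.5 medium / 0.8 large): small effect.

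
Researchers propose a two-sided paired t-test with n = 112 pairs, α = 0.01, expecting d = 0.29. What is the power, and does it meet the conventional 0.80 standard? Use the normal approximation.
Power ≈ 0.69; the study is underpowered (power < 0.80)

Power calculation (paired t-test, normal approximation):
z_β = d · √n - z_{α/2}
z_β = 0.29 · √112 - 2.576
z_β = 0.29 · 10.583 - 2.576
z_β = 0.493

Power = Φ(z_β) = Φ(0.493) ≈ 0.689

Effect size d = 0.29 is small by Cohen's convention (0.2/0.5/0.8).

Threshold: power ≥ 0.80 is conventionally adequate.
Power ≈ 0.69 → the study is underpowered (power < 0.80).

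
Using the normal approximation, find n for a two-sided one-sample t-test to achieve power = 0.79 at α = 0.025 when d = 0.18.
n = 287

Sample size formula (one-sample t-test, normal approximation):
n = ((z_{α/2} + z_β) / d)²

z_{α/2} = 2.241 (for α = 0.025, two-sided)
z_β = 0.806 (for power = 0.79)
d = 0.18

n = ((2.241 + 0.806) / 0.18)²
n = (16.928)²
n ≈ 286.56
Round up to the next whole number: n = 287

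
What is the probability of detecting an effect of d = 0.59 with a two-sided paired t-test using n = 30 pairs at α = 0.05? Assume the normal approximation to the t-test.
Power ≈ 0.90

Power calculation (paired t-test, normal approximation):
z_β = d · √n - z_{α/2}
z_β = 0.59 · √30 - 1.960
z_β = 0.59 · 5.477 - 1.960
z_β = 1.272

Power = Φ(z_β) = Φ(1.272) ≈ 0.898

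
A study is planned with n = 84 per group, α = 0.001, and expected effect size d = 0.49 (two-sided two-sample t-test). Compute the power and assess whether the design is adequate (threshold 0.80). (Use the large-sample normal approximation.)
Power ≈ 0.45; the study is underpowered (power < 0.80)

Power calculation (two-sample t-test, normal approximation):
z_β = d · √(n/2) - z_{α/2}
z_β = 0.49 · √(84/2) - 3.291
z_β = 0.49 · 6.481 - 3.291
z_β = -0.115

Power = Φ(z_β) = Φ(-0.115) ≈ 0.454

Effect size d = 0.49 is small by Cohen's convention (0.2/0.5/0.8).

Threshold: power ≥ 0.80 is conventionally adequate.
Power ≈ 0.45 → the study is underpowered (power < 0.80).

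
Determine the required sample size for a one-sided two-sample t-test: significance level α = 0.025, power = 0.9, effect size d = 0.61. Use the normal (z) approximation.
n = 57 per group

Sample size formula (two-sample t-test, normal approximation):
n = 2 · ((z_α + z_β) / d)²

z_α = 1.960 (for α = 0.025, one-sided)
z_β = 1.282 (for power = 0.9)
d = 0.61

n = 2 · ((1.960 + 1.282) / 0.61)²
n = 2 · (5.315)²
n ≈ 56.50
Round up to the next whole number: n = 57 per group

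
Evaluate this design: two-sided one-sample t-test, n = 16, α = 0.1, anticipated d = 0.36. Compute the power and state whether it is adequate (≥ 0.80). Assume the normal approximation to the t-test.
Power ≈ 0.42; the study is underpowered (power < 0.80)

Power calculation (one-sample t-test, normal approximation):
z_β = d · √n - z_{α/2}
z_β = 0.36 · √16 - 1.645
z_β = 0.36 · 4.000 - 1.645
z_β = -0.205

Power = Φ(z_β) = Φ(-0.205) ≈ 0.419

Effect size d = 0.36 is small by Cohen's convention (0.2/0.5/0.8).

Threshold: power ≥ 0.80 is conventionally adequate.
Power ≈ 0.42 → the study is underpowered (power < 0.80).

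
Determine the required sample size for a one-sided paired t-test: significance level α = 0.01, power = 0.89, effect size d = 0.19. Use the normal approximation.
n = 350 pairs

Sample size formula (paired t-test, normal approximation):
n = ((z_α + z_β) / d)²

z_α = 2.326 (for α = 0.01, one-sided)
z_β = 1.227 (for power = 0.89)
d = 0.19

n = ((2.326 + 1.227) / 0.19)²
n = (18.700)²
n ≈ 349.69
Round up to the next whole number: n = 350 pairs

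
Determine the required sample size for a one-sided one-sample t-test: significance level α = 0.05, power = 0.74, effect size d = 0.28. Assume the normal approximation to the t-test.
n = 67

Sample size formula (one-sample t-test, normal approximation):
n = ((z_α + z_β) / d)²

z_α = 1.645 (for α = 0.05, one-sided)
z_β = 0.643 (for power = 0.74)
d = 0.28

n = ((1.645 + 0.643) / 0.28)²
n = (8.171)²
n ≈ 66.77
Round up to the next whole number: n = 67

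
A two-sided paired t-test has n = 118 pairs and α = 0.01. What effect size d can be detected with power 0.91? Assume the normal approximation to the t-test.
d ≈ 0.36

Minimum detectable effect (paired t-test, normal approximation):
d = (z_{α/2} + z_β) / √n
d = (2.576 + 1.341) / √118
d = 3.917 / 10.863
d ≈ 0.36

By Cohen's convention (0.2 small / 0.5 medium / 0.8 large): small effect.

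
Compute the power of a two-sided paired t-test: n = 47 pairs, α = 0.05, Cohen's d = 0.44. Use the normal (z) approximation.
Power ≈ 0.85

Power calculation (paired t-test, normal approximation):
z_β = d · √n - z_{α/2}
z_β = 0.44 · √47 - 1.960
z_β = 0.44 · 6.856 - 1.960
z_β = 1.057

Power = Φ(z_β) = Φ(1.057) ≈ 0.855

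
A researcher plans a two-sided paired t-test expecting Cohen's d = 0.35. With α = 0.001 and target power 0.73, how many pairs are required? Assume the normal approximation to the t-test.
n = 125 pairs

Sample size formula (paired t-test, normal approximation):
n = ((z_{α/2} + z_β) / d)²

z_{α/2} = 3.291 (for α = 0.001, two-sided)
z_β = 0.613 (for power = 0.73)
d = 0.35

n = ((3.291 + 0.613) / 0.35)²
n = (11.154)²
n ≈ 124.41
Round up to the next whole number: n = 125 pairs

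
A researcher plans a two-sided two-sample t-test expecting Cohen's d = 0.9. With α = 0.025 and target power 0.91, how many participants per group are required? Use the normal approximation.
n = 32 per group

Sample size formula (two-sample t-test, normal approximation):
n = 2 · ((z_{α/2} + z_β) / d)²

z_{α/2} = 2.241 (for α = 0.025, two-sided)
z_β = 1.341 (for power = 0.91)
d = 0.9

n = 2 · ((2.241 + 1.341) / 0.9)²
n = 2 · (3.980)²
n ≈ 31.68
Round up to the next whole number: n = 32 per group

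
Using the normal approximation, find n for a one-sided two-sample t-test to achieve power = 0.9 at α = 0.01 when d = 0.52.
n = 97 per group

Sample size formula (two-sample t-test, normal approximation):
n = 2 · ((z_α + z_β) / d)²

z_α = 2.326 (for α = 0.01, one-sided)
z_β = 1.282 (for power = 0.9)
d = 0.52

n = 2 · ((2.326 + 1.282) / 0.52)²
n = 2 · (6.938)²
n ≈ 96.27
Round up to the next whole number: n = 97 per group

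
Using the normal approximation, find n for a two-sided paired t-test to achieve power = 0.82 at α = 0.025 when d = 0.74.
n = 19 pairs

Sample size formula (paired t-test, normal approximation):
n = ((z_{α/2} + z_β) / d)²

z_{α/2} = 2.241 (for α = 0.025, two-sided)
z_β = 0.915 (for power = 0.82)
d = 0.74

n = ((2.241 + 0.915) / 0.74)²
n = (4.265)²
n ≈ 18.19
Round up to the next whole number: n = 19 pairs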